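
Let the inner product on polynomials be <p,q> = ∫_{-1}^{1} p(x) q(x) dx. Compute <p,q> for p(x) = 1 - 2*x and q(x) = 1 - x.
<p,q> = 10/3

Expand the product: p(x)·q(x) = 2*x^2 - 3*x + 1.
∫_{-1}^{1} of each monomial x^k gives [2/(k+1) if k even, 0 if k odd]. Integrating term-by-term (or equivalently evaluating the antiderivative F(x) = 2*x^3/3 - 3*x^2/2 + x at the endpoints):
  F(1) − F(−1) = 1/6 − (-19/6) = 10/3.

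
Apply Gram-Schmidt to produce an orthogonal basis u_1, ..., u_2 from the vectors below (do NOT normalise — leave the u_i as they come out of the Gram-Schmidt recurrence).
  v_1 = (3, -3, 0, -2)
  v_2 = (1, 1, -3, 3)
Orthogonal basis:
  u_1 = (3, -3, 0, -2)
  u_2 = (20/11, 2/11, -3, 27/11)

Apply the Gram-Schmidt recurrence
  u_1 = v_1
  u_i = v_i − Σ_{j<i} ((v_i · u_j) / (u_j · u_j)) · u_j.

Step by step this gives:
  u_1 = (3, -3, 0, -2)
  u_2 = (20/11, 2/11, -3, 27/11)

Orthogonality check:
  u_2 · u_1 = 0 (should be 0)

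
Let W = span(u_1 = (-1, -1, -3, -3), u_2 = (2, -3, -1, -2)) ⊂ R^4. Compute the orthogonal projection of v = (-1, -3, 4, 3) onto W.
proj_W(v) = (124/65, -27/130, 359/130, 152/65)

Set up U = [u_1 | ... | u_2] ∈ R^(4×2). The projector onto W = col(U) is P = U (U^T U)^(-1) U^T.
Compute U^T U =
  [20, 10]
  [10, 18],
and U^T v = (-17, -3).
Solve U^T U · c = U^T v for the coefficients: c = (-69/65, 11/26). The projection is proj_W(v) = U c.
Check: (v - proj_W(v)) · u_1 = 0  (should be 0).
Check: (v - proj_W(v)) · u_2 = 0  (should be 0).
Result: proj_W(v) = (124/65, -27/130, 359/130, 152/65).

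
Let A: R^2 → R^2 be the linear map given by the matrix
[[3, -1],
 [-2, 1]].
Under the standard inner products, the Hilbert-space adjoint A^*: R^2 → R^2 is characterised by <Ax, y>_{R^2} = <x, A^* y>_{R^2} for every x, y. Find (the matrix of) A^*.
A^* = A^T =
[[3, -2],
 [-1, 1]]

For real matrices with standard dot products, the defining identity <Ax, y> = <x, A^* y> gives (Ax)^T y = x^T (A^*) y, i.e. x^T A^T y = x^T (A^*) y. Since this holds for all x, y, we must have A^* = A^T. Therefore
A^* =
[[3, -2],
 [-1, 1]].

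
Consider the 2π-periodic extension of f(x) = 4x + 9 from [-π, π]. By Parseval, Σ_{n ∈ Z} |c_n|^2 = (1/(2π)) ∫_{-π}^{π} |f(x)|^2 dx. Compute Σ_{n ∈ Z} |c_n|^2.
Σ |c_n|^2 = 16π^2/3 + 81

Expand and integrate term by term over [-π, π]:
  ∫ (4x)^2 dx = 16·(2π^3/3); ∫ 2·4·(9)·x dx = 0 (odd integrand); ∫ 9^2 dx = 81·2π.
So (1/(2π)) ∫_{-π}^{π} (4x + 9)^2 dx = 16π^2/3 + 81 = 16π^2/3 + 81.
Parseval ⇒ Σ |c_n|^2 = 16π^2/3 + 81.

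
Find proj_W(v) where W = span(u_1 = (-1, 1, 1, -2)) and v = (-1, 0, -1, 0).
proj_W(v) = (0, 0, 0, 0)

Set up U = [u_1 | ... | u_1] ∈ R^(4×1). The projector onto W = col(U) is P = U (U^T U)^(-1) U^T.
Compute U^T U =
  [7],
and U^T v = (0).
Solve U^T U · c = U^T v for the coefficients: c = (0). The projection is proj_W(v) = U c.
Check: (v - proj_W(v)) · u_1 = 0  (should be 0).
Result: proj_W(v) = (0, 0, 0, 0).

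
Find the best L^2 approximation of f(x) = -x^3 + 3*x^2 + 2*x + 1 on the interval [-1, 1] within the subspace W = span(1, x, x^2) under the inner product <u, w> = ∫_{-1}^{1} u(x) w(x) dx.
g(x) = 3*x^2 + 7*x/5 + 1

The best approximation g ∈ W is the orthogonal projection of f onto W. Writing g = a_0 + a_1 x + a_2 x^2, the coefficients solve the normal equations G · a = b where
  G_{ij} = <φ_i, φ_j> and b_i = <f, φ_i>, with φ_0 = 1, φ_1 = x, φ_2 = x^2.
G =
  [2, 0, 2/3]
  [0, 2/3, 0]
  [2/3, 0, 2/5],
b = (4, 14/15, 28/15).
Solving gives a_0 = 1, a_1 = 7/5, a_2 = 3, so
  g(x) = 3*x^2 + 7*x/5 + 1.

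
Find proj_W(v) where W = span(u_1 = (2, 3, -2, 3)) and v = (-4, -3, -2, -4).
proj_W(v) = (-25/13, -75/26, 25/13, -75/26)

Set up U = [u_1 | ... | u_1] ∈ R^(4×1). The projector onto W = col(U) is P = U (U^T U)^(-1) U^T.
Compute U^T U =
  [26],
and U^T v = (-25).
Solve U^T U · c = U^T v for the coefficients: c = (-25/26). The projection is proj_W(v) = U c.
Check: (v - proj_W(v)) · u_1 = 0  (should be 0).
Result: proj_W(v) = (-25/13, -75/26, 25/13, -75/26).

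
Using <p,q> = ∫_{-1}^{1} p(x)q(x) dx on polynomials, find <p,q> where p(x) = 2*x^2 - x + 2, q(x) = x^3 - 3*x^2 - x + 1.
<p,q> = -4/5

Expand the product: p(x)·q(x) = 2*x^5 - 7*x^4 + 3*x^3 - 3*x^2 - 3*x + 2.
∫_{-1}^{1} of each monomial x^k gives [2/(k+1) if k even, 0 if k odd]. Integrating term-by-term (or equivalently evaluating the antiderivative F(x) = x^6/3 - 7*x^5/5 + 3*x^4/4 - x^3 - 3*x^2/2 + 2*x at the endpoints):
  F(1) − F(−1) = -49/60 − (-1/60) = -4/5.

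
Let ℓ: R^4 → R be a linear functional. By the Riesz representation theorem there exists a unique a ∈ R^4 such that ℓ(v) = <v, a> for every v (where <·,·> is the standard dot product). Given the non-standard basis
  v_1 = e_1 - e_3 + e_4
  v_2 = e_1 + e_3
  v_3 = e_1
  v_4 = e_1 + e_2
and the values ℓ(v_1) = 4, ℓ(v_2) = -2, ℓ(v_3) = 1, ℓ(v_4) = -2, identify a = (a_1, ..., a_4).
a = (1, -3, -3, 0)

Write a = (a_1, ..., a_4) in the standard basis. For each basis vector v_i, ℓ(v_i) = <v_i, a> is a linear equation in the a_j's. Collect the n equations into a matrix system V a = ℓ, where row i of V is v_i (expressed in the standard basis). Since V is invertible (lower-triangular with 1s on the diagonal, up to permutation), solve by back-substitution:
  V =
[[1, 0, -1, 1],
 [1, 0, 1, 0],
 [1, 0, 0, 0],
 [1, 1, 0, 0]]
  V a = (4, -2, 1, -2)
Solving gives a = (1, -3, -3, 0).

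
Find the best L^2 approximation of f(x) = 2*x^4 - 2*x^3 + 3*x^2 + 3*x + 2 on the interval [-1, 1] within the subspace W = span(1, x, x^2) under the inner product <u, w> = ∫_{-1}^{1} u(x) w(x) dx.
g(x) = 33*x^2/7 + 9*x/5 + 64/35

The best approximation g ∈ W is the orthogonal projection of f onto W. Writing g = a_0 + a_1 x + a_2 x^2, the coefficients solve the normal equations G · a = b where
  G_{ij} = <φ_i, φ_j> and b_i = <f, φ_i>, with φ_0 = 1, φ_1 = x, φ_2 = x^2.
G =
  [2, 0, 2/3]
  [0, 2/3, 0]
  [2/3, 0, 2/5],
b = (34/5, 6/5, 326/105).
Solving gives a_0 = 64/35, a_1 = 9/5, a_2 = 33/7, so
  g(x) = 33*x^2/7 + 9*x/5 + 64/35.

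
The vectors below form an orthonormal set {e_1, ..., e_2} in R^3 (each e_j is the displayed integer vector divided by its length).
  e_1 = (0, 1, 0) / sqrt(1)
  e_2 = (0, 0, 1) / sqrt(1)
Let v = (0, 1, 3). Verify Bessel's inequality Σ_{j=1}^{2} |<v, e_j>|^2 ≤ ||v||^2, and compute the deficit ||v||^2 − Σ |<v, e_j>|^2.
Σ |<v, e_j>|^2 = 10; ||v||^2 = 10; deficit = 0

Write each e_j = u_j / sqrt(<u_j, u_j>) where u_j is the displayed integer vector. Then <v, e_j> = <v, u_j> / sqrt(<u_j, u_j>), so |<v, e_j>|^2 = <v, u_j>^2 / <u_j, u_j>.
Coefficients: <v, e_1> = 1/sqrt(1), <v, e_2> = 3/sqrt(1).
Square and sum: Σ |<v, e_j>|^2 = 10.
Compute ||v||^2 = v·v = 10.
Deficit = 10 − 10 = 0 ≥ 0, confirming Bessel's inequality. (The deficit equals ||v − Σ <v,e_j> e_j||^2, the squared distance from v to span{e_j}.)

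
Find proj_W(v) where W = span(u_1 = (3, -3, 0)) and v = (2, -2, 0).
proj_W(v) = (2, -2, 0)

Set up U = [u_1 | ... | u_1] ∈ R^(3×1). The projector onto W = col(U) is P = U (U^T U)^(-1) U^T.
Compute U^T U =
  [18],
and U^T v = (12).
Solve U^T U · c = U^T v for the coefficients: c = (2/3). The projection is proj_W(v) = U c.
Check: (v - proj_W(v)) · u_1 = 0  (should be 0).
Result: proj_W(v) = (2, -2, 0).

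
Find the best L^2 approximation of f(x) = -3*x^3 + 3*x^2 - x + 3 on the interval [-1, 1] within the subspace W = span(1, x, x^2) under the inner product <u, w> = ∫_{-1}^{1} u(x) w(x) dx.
g(x) = 3*x^2 - 14*x/5 + 3

The best approximation g ∈ W is the orthogonal projection of f onto W. Writing g = a_0 + a_1 x + a_2 x^2, the coefficients solve the normal equations G · a = b where
  G_{ij} = <φ_i, φ_j> and b_i = <f, φ_i>, with φ_0 = 1, φ_1 = x, φ_2 = x^2.
G =
  [2, 0, 2/3]
  [0, 2/3, 0]
  [2/3, 0, 2/5],
b = (8, -28/15, 16/5).
Solving gives a_0 = 3, a_1 = -14/5, a_2 = 3, so
  g(x) = 3*x^2 - 14*x/5 + 3.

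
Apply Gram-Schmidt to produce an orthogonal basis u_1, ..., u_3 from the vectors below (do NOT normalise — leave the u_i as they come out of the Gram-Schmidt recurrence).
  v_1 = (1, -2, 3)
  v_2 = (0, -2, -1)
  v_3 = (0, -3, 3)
Orthogonal basis:
  u_1 = (1, -2, 3)
  u_2 = (-1/14, -13/7, -17/14)
  u_3 = (-24/23, -3/23, 6/23)

Apply the Gram-Schmidt recurrence
  u_1 = v_1
  u_i = v_i − Σ_{j<i} ((v_i · u_j) / (u_j · u_j)) · u_j.

Step by step this gives:
  u_1 = (1, -2, 3)
  u_2 = (-1/14, -13/7, -17/14)
  u_3 = (-24/23, -3/23, 6/23)

Orthogonality check:
  u_2 · u_1 = 0 (should be 0)
  u_3 · u_1 = 0 (should be 0)
  u_3 · u_2 = 0 (should be 0)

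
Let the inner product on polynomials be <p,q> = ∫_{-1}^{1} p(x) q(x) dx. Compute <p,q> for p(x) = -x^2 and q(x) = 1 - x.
<p,q> = -2/3

Expand the product: p(x)·q(x) = x^3 - x^2.
∫_{-1}^{1} of each monomial x^k gives [2/(k+1) if k even, 0 if k odd]. Integrating term-by-term (or equivalently evaluating the antiderivative F(x) = x^4/4 - x^3/3 at the endpoints):
  F(1) − F(−1) = -1/12 − (7/12) = -2/3.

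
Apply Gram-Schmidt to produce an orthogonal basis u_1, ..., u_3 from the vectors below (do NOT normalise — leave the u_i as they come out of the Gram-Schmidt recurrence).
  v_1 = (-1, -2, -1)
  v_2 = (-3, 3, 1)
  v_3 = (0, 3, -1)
Orthogonal basis:
  u_1 = (-1, -2, -1)
  u_2 = (-11/3, 5/3, 1/3)
  u_3 = (3/14, 6/7, -27/14)

Apply the Gram-Schmidt recurrence
  u_1 = v_1
  u_i = v_i − Σ_{j<i} ((v_i · u_j) / (u_j · u_j)) · u_j.

Step by step this gives:
  u_1 = (-1, -2, -1)
  u_2 = (-11/3, 5/3, 1/3)
  u_3 = (3/14, 6/7, -27/14)

Orthogonality check:
  u_2 · u_1 = 0 (should be 0)
  u_3 · u_1 = 0 (should be 0)
  u_3 · u_2 = 0 (should be 0)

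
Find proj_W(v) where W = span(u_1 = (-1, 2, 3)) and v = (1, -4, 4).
proj_W(v) = (-3/14, 3/7, 9/14)

Set up U = [u_1 | ... | u_1] ∈ R^(3×1). The projector onto W = col(U) is P = U (U^T U)^(-1) U^T.
Compute U^T U =
  [14],
and U^T v = (3).
Solve U^T U · c = U^T v for the coefficients: c = (3/14). The projection is proj_W(v) = U c.
Check: (v - proj_W(v)) · u_1 = 0  (should be 0).
Result: proj_W(v) = (-3/14, 3/7, 9/14).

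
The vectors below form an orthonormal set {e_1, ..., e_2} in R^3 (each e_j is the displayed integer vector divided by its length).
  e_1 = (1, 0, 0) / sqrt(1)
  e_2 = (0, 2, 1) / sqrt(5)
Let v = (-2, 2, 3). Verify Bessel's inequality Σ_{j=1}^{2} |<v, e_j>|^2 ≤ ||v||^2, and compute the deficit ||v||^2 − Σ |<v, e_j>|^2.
Σ |<v, e_j>|^2 = 69/5; ||v||^2 = 17; deficit = 16/5

Write each e_j = u_j / sqrt(<u_j, u_j>) where u_j is the displayed integer vector. Then <v, e_j> = <v, u_j> / sqrt(<u_j, u_j>), so |<v, e_j>|^2 = <v, u_j>^2 / <u_j, u_j>.
Coefficients: <v, e_1> = -2/sqrt(1), <v, e_2> = 7/sqrt(5).
Square and sum: Σ |<v, e_j>|^2 = 69/5.
Compute ||v||^2 = v·v = 17.
Deficit = 17 − 69/5 = 16/5 ≥ 0, confirming Bessel's inequality. (The deficit equals ||v − Σ <v,e_j> e_j||^2, the squared distance from v to span{e_j}.)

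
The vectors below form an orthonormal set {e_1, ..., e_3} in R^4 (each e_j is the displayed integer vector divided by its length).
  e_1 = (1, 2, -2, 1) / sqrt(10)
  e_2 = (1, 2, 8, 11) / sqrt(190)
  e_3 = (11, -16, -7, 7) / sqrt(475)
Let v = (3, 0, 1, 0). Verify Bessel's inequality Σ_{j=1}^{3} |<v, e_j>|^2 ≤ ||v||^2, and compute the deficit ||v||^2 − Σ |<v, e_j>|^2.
Σ |<v, e_j>|^2 = 54/25; ||v||^2 = 10; deficit = 196/25

Write each e_j = u_j / sqrt(<u_j, u_j>) where u_j is the displayed integer vector. Then <v, e_j> = <v, u_j> / sqrt(<u_j, u_j>), so |<v, e_j>|^2 = <v, u_j>^2 / <u_j, u_j>.
Coefficients: <v, e_1> = 1/sqrt(10), <v, e_2> = 11/sqrt(190), <v, e_3> = 26/sqrt(475).
Square and sum: Σ |<v, e_j>|^2 = 54/25.
Compute ||v||^2 = v·v = 10.
Deficit = 10 − 54/25 = 196/25 ≥ 0, confirming Bessel's inequality. (The deficit equals ||v − Σ <v,e_j> e_j||^2, the squared distance from v to span{e_j}.)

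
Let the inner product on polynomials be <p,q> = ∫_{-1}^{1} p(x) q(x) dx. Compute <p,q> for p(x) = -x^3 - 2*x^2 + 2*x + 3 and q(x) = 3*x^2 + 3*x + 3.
<p,q> = 102/5

Expand the product: p(x)·q(x) = -3*x^5 - 9*x^4 - 3*x^3 + 9*x^2 + 15*x + 9.
∫_{-1}^{1} of each monomial x^k gives [2/(k+1) if k even, 0 if k odd]. Integrating term-by-term (or equivalently evaluating the antiderivative F(x) = -x^6/2 - 9*x^5/5 - 3*x^4/4 + 3*x^3 + 15*x^2/2 + 9*x at the endpoints):
  F(1) − F(−1) = 329/20 − (-79/20) = 102/5.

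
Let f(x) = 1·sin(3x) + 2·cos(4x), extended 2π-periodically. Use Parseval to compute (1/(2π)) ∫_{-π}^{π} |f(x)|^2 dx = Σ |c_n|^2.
Σ |c_n|^2 = 5/2

Expand |f|^2 and use orthogonality of {sin(nx), cos(mx)} on [-π, π]:
  ∫_{-π}^{π} sin(nx)^2 dx = π, ∫ cos(mx)^2 dx = π, and cross terms integrate to 0.
So ∫_{-π}^{π} f(x)^2 dx = 1^2 · π + 2^2 · π = (1 + 4)π.
Divide by 2π: (1 + 4)/2 = 5/2.
By Parseval, this equals Σ |c_n|^2.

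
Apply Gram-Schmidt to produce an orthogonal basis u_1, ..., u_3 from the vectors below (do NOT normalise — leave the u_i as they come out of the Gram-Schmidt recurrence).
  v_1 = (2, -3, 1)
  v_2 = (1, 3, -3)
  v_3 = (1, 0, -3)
Orthogonal basis:
  u_1 = (2, -3, 1)
  u_2 = (17/7, 6/7, -16/7)
  u_3 = (-63/83, -147/166, -189/166)

Apply the Gram-Schmidt recurrence
  u_1 = v_1
  u_i = v_i − Σ_{j<i} ((v_i · u_j) / (u_j · u_j)) · u_j.

Step by step this gives:
  u_1 = (2, -3, 1)
  u_2 = (17/7, 6/7, -16/7)
  u_3 = (-63/83, -147/166, -189/166)

Orthogonality check:
  u_2 · u_1 = 0 (should be 0)
  u_3 · u_1 = 0 (should be 0)
  u_3 · u_2 = 0 (should be 0)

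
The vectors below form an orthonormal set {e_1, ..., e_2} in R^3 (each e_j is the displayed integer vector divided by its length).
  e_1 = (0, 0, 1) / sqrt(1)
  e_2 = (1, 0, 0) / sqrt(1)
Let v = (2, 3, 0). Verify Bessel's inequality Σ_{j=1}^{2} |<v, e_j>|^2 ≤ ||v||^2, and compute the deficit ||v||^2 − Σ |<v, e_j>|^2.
Σ |<v, e_j>|^2 = 4; ||v||^2 = 13; deficit = 9

Write each e_j = u_j / sqrt(<u_j, u_j>) where u_j is the displayed integer vector. Then <v, e_j> = <v, u_j> / sqrt(<u_j, u_j>), so |<v, e_j>|^2 = <v, u_j>^2 / <u_j, u_j>.
Coefficients: <v, e_1> = 0/sqrt(1), <v, e_2> = 2/sqrt(1).
Square and sum: Σ |<v, e_j>|^2 = 4.
Compute ||v||^2 = v·v = 13.
Deficit = 13 − 4 = 9 ≥ 0, confirming Bessel's inequality. (The deficit equals ||v − Σ <v,e_j> e_j||^2, the squared distance from v to span{e_j}.)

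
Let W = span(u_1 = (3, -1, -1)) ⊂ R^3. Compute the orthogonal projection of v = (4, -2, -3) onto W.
proj_W(v) = (51/11, -17/11, -17/11)

Set up U = [u_1 | ... | u_1] ∈ R^(3×1). The projector onto W = col(U) is P = U (U^T U)^(-1) U^T.
Compute U^T U =
  [11],
and U^T v = (17).
Solve U^T U · c = U^T v for the coefficients: c = (17/11). The projection is proj_W(v) = U c.
Check: (v - proj_W(v)) · u_1 = 0  (should be 0).
Result: proj_W(v) = (51/11, -17/11, -17/11).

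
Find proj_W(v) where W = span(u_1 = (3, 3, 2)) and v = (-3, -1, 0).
proj_W(v) = (-18/11, -18/11, -12/11)

Set up U = [u_1 | ... | u_1] ∈ R^(3×1). The projector onto W = col(U) is P = U (U^T U)^(-1) U^T.
Compute U^T U =
  [22],
and U^T v = (-12).
Solve U^T U · c = U^T v for the coefficients: c = (-6/11). The projection is proj_W(v) = U c.
Check: (v - proj_W(v)) · u_1 = 0  (should be 0).
Result: proj_W(v) = (-18/11, -18/11, -12/11).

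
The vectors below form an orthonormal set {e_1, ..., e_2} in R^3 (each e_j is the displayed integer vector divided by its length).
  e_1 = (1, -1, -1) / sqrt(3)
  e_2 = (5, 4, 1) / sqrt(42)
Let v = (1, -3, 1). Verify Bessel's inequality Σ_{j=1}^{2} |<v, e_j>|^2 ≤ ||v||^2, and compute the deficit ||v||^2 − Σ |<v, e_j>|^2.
Σ |<v, e_j>|^2 = 27/7; ||v||^2 = 11; deficit = 50/7

Write each e_j = u_j / sqrt(<u_j, u_j>) where u_j is the displayed integer vector. Then <v, e_j> = <v, u_j> / sqrt(<u_j, u_j>), so |<v, e_j>|^2 = <v, u_j>^2 / <u_j, u_j>.
Coefficients: <v, e_1> = 3/sqrt(3), <v, e_2> = -6/sqrt(42).
Square and sum: Σ |<v, e_j>|^2 = 27/7.
Compute ||v||^2 = v·v = 11.
Deficit = 11 − 27/7 = 50/7 ≥ 0, confirming Bessel's inequality. (The deficit equals ||v − Σ <v,e_j> e_j||^2, the squared distance from v to span{e_j}.)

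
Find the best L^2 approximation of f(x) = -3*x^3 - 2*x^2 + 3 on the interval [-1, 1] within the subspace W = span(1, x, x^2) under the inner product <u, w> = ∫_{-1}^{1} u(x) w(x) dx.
g(x) = -2*x^2 - 9*x/5 + 3

The best approximation g ∈ W is the orthogonal projection of f onto W. Writing g = a_0 + a_1 x + a_2 x^2, the coefficients solve the normal equations G · a = b where
  G_{ij} = <φ_i, φ_j> and b_i = <f, φ_i>, with φ_0 = 1, φ_1 = x, φ_2 = x^2.
G =
  [2, 0, 2/3]
  [0, 2/3, 0]
  [2/3, 0, 2/5],
b = (14/3, -6/5, 6/5).
Solving gives a_0 = 3, a_1 = -9/5, a_2 = -2, so
  g(x) = -2*x^2 - 9*x/5 + 3.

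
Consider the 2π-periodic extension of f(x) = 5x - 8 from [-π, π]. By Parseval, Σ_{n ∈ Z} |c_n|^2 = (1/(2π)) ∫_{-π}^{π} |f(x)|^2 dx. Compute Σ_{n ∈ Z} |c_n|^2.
Σ |c_n|^2 = 25π^2/3 + 64

Expand and integrate term by term over [-π, π]:
  ∫ (5x)^2 dx = 25·(2π^3/3); ∫ 2·5·(-8)·x dx = 0 (odd integrand); ∫ (-8)^2 dx = 64·2π.
So (1/(2π)) ∫_{-π}^{π} (5x - 8)^2 dx = 25π^2/3 + 64 = 25π^2/3 + 64.
Parseval ⇒ Σ |c_n|^2 = 25π^2/3 + 64.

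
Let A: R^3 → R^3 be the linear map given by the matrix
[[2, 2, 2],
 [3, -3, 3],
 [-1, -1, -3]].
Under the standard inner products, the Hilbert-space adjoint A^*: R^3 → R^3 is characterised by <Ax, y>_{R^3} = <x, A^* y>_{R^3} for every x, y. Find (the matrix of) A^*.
A^* = A^T =
[[2, 3, -1],
 [2, -3, -1],
 [2, 3, -3]]

For real matrices with standard dot products, the defining identity <Ax, y> = <x, A^* y> gives (Ax)^T y = x^T (A^*) y, i.e. x^T A^T y = x^T (A^*) y. Since this holds for all x, y, we must have A^* = A^T. Therefore
A^* =
[[2, 3, -1],
 [2, -3, -1],
 [2, 3, -3]].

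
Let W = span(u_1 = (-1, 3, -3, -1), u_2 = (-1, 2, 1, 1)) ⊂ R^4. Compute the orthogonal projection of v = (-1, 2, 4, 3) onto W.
proj_W(v) = (-172/131, 252/131, 540/131, 356/131)

Set up U = [u_1 | ... | u_2] ∈ R^(4×2). The projector onto W = col(U) is P = U (U^T U)^(-1) U^T.
Compute U^T U =
  [20, 3]
  [3, 7],
and U^T v = (-8, 12).
Solve U^T U · c = U^T v for the coefficients: c = (-92/131, 264/131). The projection is proj_W(v) = U c.
Check: (v - proj_W(v)) · u_1 = 0  (should be 0).
Check: (v - proj_W(v)) · u_2 = 0  (should be 0).
Result: proj_W(v) = (-172/131, 252/131, 540/131, 356/131).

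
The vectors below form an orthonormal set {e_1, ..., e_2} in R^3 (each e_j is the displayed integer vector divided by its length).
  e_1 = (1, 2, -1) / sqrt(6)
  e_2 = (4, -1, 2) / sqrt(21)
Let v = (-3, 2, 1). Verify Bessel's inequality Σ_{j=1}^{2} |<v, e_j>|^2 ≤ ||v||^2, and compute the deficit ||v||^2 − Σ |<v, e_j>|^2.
Σ |<v, e_j>|^2 = 48/7; ||v||^2 = 14; deficit = 50/7

Write each e_j = u_j / sqrt(<u_j, u_j>) where u_j is the displayed integer vector. Then <v, e_j> = <v, u_j> / sqrt(<u_j, u_j>), so |<v, e_j>|^2 = <v, u_j>^2 / <u_j, u_j>.
Coefficients: <v, e_1> = 0/sqrt(6), <v, e_2> = -12/sqrt(21).
Square and sum: Σ |<v, e_j>|^2 = 48/7.
Compute ||v||^2 = v·v = 14.
Deficit = 14 − 48/7 = 50/7 ≥ 0, confirming Bessel's inequality. (The deficit equals ||v − Σ <v,e_j> e_j||^2, the squared distance from v to span{e_j}.)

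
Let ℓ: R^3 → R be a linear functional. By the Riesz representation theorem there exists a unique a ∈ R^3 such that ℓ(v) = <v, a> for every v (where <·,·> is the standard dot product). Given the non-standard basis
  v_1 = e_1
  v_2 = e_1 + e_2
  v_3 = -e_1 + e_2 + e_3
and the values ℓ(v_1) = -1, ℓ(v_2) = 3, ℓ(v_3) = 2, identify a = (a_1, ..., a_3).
a = (-1, 4, -3)

Write a = (a_1, ..., a_3) in the standard basis. For each basis vector v_i, ℓ(v_i) = <v_i, a> is a linear equation in the a_j's. Collect the n equations into a matrix system V a = ℓ, where row i of V is v_i (expressed in the standard basis). Since V is invertible (lower-triangular with 1s on the diagonal, up to permutation), solve by back-substitution:
  V =
[[1, 0, 0],
 [1, 1, 0],
 [-1, 1, 1]]
  V a = (-1, 3, 2)
Solving gives a = (-1, 4, -3).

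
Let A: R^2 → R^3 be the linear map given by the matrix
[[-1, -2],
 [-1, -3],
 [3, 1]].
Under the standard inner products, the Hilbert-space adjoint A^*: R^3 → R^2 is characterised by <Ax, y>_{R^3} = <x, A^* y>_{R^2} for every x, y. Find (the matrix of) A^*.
A^* = A^T =
[[-1, -1, 3],
 [-2, -3, 1]]

For real matrices with standard dot products, the defining identity <Ax, y> = <x, A^* y> gives (Ax)^T y = x^T (A^*) y, i.e. x^T A^T y = x^T (A^*) y. Since this holds for all x, y, we must have A^* = A^T. Therefore
A^* =
[[-1, -1, 3],
 [-2, -3, 1]].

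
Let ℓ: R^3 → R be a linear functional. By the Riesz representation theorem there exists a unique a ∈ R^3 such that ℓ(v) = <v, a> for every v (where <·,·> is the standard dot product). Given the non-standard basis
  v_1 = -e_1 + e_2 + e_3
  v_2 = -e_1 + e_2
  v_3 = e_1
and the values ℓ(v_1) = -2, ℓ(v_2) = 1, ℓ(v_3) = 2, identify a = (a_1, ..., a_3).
a = (2, 3, -3)

Write a = (a_1, ..., a_3) in the standard basis. For each basis vector v_i, ℓ(v_i) = <v_i, a> is a linear equation in the a_j's. Collect the n equations into a matrix system V a = ℓ, where row i of V is v_i (expressed in the standard basis). Since V is invertible (lower-triangular with 1s on the diagonal, up to permutation), solve by back-substitution:
  V =
[[-1, 1, 1],
 [-1, 1, 0],
 [1, 0, 0]]
  V a = (-2, 1, 2)
Solving gives a = (2, 3, -3).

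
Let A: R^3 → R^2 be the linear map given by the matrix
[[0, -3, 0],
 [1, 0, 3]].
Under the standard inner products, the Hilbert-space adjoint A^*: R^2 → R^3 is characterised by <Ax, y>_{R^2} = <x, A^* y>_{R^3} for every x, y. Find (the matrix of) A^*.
A^* = A^T =
[[0, 1],
 [-3, 0],
 [0, 3]]

For real matrices with standard dot products, the defining identity <Ax, y> = <x, A^* y> gives (Ax)^T y = x^T (A^*) y, i.e. x^T A^T y = x^T (A^*) y. Since this holds for all x, y, we must have A^* = A^T. Therefore
A^* =
[[0, 1],
 [-3, 0],
 [0, 3]].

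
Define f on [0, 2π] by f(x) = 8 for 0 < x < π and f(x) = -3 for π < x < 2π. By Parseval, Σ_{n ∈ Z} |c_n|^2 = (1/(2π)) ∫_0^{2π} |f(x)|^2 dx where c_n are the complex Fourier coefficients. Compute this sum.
Σ |c_n|^2 = 73/2

Parseval equates the L^2 energy of f (normalised by 1/(2π)) with the ℓ^2 sum of its Fourier coefficients: (1/(2π)) ∫_0^{2π} |f|^2 = Σ |c_n|^2.
Compute the left side: (1/(2π)) [∫_0^π 8^2 dx + ∫_π^{2π} (-3)^2 dx] = (1/(2π)) · (64π + 9π) = (64 + 9)/2 = 73/2.
So Σ_{n ∈ Z} |c_n|^2 = 73/2.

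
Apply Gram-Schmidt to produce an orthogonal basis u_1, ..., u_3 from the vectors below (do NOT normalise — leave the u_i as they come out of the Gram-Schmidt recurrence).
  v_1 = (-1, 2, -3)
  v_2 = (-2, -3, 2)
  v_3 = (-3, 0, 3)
Orthogonal basis:
  u_1 = (-1, 2, -3)
  u_2 = (-19/7, -11/7, -1/7)
  u_3 = (-30/23, 48/23, 42/23)

Apply the Gram-Schmidt recurrence
  u_1 = v_1
  u_i = v_i − Σ_{j<i} ((v_i · u_j) / (u_j · u_j)) · u_j.

Step by step this gives:
  u_1 = (-1, 2, -3)
  u_2 = (-19/7, -11/7, -1/7)
  u_3 = (-30/23, 48/23, 42/23)

Orthogonality check:
  u_2 · u_1 = 0 (should be 0)
  u_3 · u_1 = 0 (should be 0)
  u_3 · u_2 = 0 (should be 0)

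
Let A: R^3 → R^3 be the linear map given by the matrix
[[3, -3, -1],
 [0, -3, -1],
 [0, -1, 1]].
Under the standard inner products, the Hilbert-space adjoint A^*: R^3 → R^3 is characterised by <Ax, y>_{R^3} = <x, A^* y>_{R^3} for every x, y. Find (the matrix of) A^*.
A^* = A^T =
[[3, 0, 0],
 [-3, -3, -1],
 [-1, -1, 1]]

For real matrices with standard dot products, the defining identity <Ax, y> = <x, A^* y> gives (Ax)^T y = x^T (A^*) y, i.e. x^T A^T y = x^T (A^*) y. Since this holds for all x, y, we must have A^* = A^T. Therefore
A^* =
[[3, 0, 0],
 [-3, -3, -1],
 [-1, -1, 1]].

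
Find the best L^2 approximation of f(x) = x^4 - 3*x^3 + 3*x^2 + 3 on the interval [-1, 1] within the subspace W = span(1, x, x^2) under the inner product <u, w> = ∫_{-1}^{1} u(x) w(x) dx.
g(x) = 27*x^2/7 - 9*x/5 + 102/35

The best approximation g ∈ W is the orthogonal projection of f onto W. Writing g = a_0 + a_1 x + a_2 x^2, the coefficients solve the normal equations G · a = b where
  G_{ij} = <φ_i, φ_j> and b_i = <f, φ_i>, with φ_0 = 1, φ_1 = x, φ_2 = x^2.
G =
  [2, 0, 2/3]
  [0, 2/3, 0]
  [2/3, 0, 2/5],
b = (42/5, -6/5, 122/35).
Solving gives a_0 = 102/35, a_1 = -9/5, a_2 = 27/7, so
  g(x) = 27*x^2/7 - 9*x/5 + 102/35.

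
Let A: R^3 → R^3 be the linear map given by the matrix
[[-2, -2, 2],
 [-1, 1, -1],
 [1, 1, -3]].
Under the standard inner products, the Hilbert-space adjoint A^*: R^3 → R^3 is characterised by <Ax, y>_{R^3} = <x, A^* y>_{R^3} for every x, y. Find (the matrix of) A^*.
A^* = A^T =
[[-2, -1, 1],
 [-2, 1, 1],
 [2, -1, -3]]

For real matrices with standard dot products, the defining identity <Ax, y> = <x, A^* y> gives (Ax)^T y = x^T (A^*) y, i.e. x^T A^T y = x^T (A^*) y. Since this holds for all x, y, we must have A^* = A^T. Therefore
A^* =
[[-2, -1, 1],
 [-2, 1, 1],
 [2, -1, -3]].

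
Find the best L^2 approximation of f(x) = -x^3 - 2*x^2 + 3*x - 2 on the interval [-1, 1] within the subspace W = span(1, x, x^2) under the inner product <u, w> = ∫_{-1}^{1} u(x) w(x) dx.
g(x) = -2*x^2 + 12*x/5 - 2

The best approximation g ∈ W is the orthogonal projection of f onto W. Writing g = a_0 + a_1 x + a_2 x^2, the coefficients solve the normal equations G · a = b where
  G_{ij} = <φ_i, φ_j> and b_i = <f, φ_i>, with φ_0 = 1, φ_1 = x, φ_2 = x^2.
G =
  [2, 0, 2/3]
  [0, 2/3, 0]
  [2/3, 0, 2/5],
b = (-16/3, 8/5, -32/15).
Solving gives a_0 = -2, a_1 = 12/5, a_2 = -2, so
  g(x) = -2*x^2 + 12*x/5 - 2.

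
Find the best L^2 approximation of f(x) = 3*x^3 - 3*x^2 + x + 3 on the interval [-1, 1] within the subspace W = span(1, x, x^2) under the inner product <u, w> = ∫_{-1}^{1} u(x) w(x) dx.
g(x) = -3*x^2 + 14*x/5 + 3

The best approximation g ∈ W is the orthogonal projection of f onto W. Writing g = a_0 + a_1 x + a_2 x^2, the coefficients solve the normal equations G · a = b where
  G_{ij} = <φ_i, φ_j> and b_i = <f, φ_i>, with φ_0 = 1, φ_1 = x, φ_2 = x^2.
G =
  [2, 0, 2/3]
  [0, 2/3, 0]
  [2/3, 0, 2/5],
b = (4, 28/15, 4/5).
Solving gives a_0 = 3, a_1 = 14/5, a_2 = -3, so
  g(x) = -3*x^2 + 14*x/5 + 3.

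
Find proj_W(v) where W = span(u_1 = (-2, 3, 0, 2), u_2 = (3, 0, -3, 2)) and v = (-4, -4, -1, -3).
proj_W(v) = (-65/74, -75/37, 165/74, -105/37)

Set up U = [u_1 | ... | u_2] ∈ R^(4×2). The projector onto W = col(U) is P = U (U^T U)^(-1) U^T.
Compute U^T U =
  [17, -2]
  [-2, 22],
and U^T v = (-10, -15).
Solve U^T U · c = U^T v for the coefficients: c = (-25/37, -55/74). The projection is proj_W(v) = U c.
Check: (v - proj_W(v)) · u_1 = 0  (should be 0).
Check: (v - proj_W(v)) · u_2 = 0  (should be 0).
Result: proj_W(v) = (-65/74, -75/37, 165/74, -105/37).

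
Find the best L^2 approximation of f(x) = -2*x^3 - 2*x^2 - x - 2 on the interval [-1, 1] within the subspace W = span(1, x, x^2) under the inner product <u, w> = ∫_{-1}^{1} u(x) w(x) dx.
g(x) = -2*x^2 - 11*x/5 - 2

The best approximation g ∈ W is the orthogonal projection of f onto W. Writing g = a_0 + a_1 x + a_2 x^2, the coefficients solve the normal equations G · a = b where
  G_{ij} = <φ_i, φ_j> and b_i = <f, φ_i>, with φ_0 = 1, φ_1 = x, φ_2 = x^2.
G =
  [2, 0, 2/3]
  [0, 2/3, 0]
  [2/3, 0, 2/5],
b = (-16/3, -22/15, -32/15).
Solving gives a_0 = -2, a_1 = -11/5, a_2 = -2, so
  g(x) = -2*x^2 - 11*x/5 - 2.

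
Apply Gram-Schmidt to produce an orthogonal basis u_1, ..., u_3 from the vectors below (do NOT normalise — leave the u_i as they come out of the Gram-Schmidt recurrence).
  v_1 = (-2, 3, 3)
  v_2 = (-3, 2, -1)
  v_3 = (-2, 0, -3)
Orthogonal basis:
  u_1 = (-2, 3, 3)
  u_2 = (-24/11, 17/22, -49/22)
  u_3 = (-27/227, -33/227, 15/227)

Apply the Gram-Schmidt recurrence
  u_1 = v_1
  u_i = v_i − Σ_{j<i} ((v_i · u_j) / (u_j · u_j)) · u_j.

Step by step this gives:
  u_1 = (-2, 3, 3)
  u_2 = (-24/11, 17/22, -49/22)
  u_3 = (-27/227, -33/227, 15/227)

Orthogonality check:
  u_2 · u_1 = 0 (should be 0)
  u_3 · u_1 = 0 (should be 0)
  u_3 · u_2 = 0 (should be 0)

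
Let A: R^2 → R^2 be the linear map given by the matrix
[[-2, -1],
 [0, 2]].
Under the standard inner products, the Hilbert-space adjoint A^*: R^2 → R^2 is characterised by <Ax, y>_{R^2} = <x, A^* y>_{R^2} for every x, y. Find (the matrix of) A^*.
A^* = A^T =
[[-2, 0],
 [-1, 2]]

For real matrices with standard dot products, the defining identity <Ax, y> = <x, A^* y> gives (Ax)^T y = x^T (A^*) y, i.e. x^T A^T y = x^T (A^*) y. Since this holds for all x, y, we must have A^* = A^T. Therefore
A^* =
[[-2, 0],
 [-1, 2]].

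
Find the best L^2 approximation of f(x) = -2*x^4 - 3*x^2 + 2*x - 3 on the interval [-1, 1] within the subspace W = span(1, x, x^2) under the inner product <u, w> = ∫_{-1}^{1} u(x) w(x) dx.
g(x) = -33*x^2/7 + 2*x - 99/35

The best approximation g ∈ W is the orthogonal projection of f onto W. Writing g = a_0 + a_1 x + a_2 x^2, the coefficients solve the normal equations G · a = b where
  G_{ij} = <φ_i, φ_j> and b_i = <f, φ_i>, with φ_0 = 1, φ_1 = x, φ_2 = x^2.
G =
  [2, 0, 2/3]
  [0, 2/3, 0]
  [2/3, 0, 2/5],
b = (-44/5, 4/3, -132/35).
Solving gives a_0 = -99/35, a_1 = 2, a_2 = -33/7, so
  g(x) = -33*x^2/7 + 2*x - 99/35.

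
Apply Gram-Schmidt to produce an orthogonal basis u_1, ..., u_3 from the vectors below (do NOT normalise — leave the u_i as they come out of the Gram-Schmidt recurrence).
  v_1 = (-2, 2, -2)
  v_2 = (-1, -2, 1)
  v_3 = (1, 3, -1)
Orthogonal basis:
  u_1 = (-2, 2, -2)
  u_2 = (-5/3, -4/3, 1/3)
  u_3 = (-1/7, 2/7, 3/7)

Apply the Gram-Schmidt recurrence
  u_1 = v_1
  u_i = v_i − Σ_{j<i} ((v_i · u_j) / (u_j · u_j)) · u_j.

Step by step this gives:
  u_1 = (-2, 2, -2)
  u_2 = (-5/3, -4/3, 1/3)
  u_3 = (-1/7, 2/7, 3/7)

Orthogonality check:
  u_2 · u_1 = 0 (should be 0)
  u_3 · u_1 = 0 (should be 0)
  u_3 · u_2 = 0 (should be 0)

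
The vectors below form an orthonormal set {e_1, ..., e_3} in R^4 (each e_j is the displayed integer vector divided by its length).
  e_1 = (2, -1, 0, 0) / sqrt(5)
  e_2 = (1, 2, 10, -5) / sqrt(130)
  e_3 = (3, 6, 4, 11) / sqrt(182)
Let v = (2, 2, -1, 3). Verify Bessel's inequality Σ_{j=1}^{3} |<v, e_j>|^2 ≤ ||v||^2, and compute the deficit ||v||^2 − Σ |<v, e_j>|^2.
Σ |<v, e_j>|^2 = 110/7; ||v||^2 = 18; deficit = 16/7

Write each e_j = u_j / sqrt(<u_j, u_j>) where u_j is the displayed integer vector. Then <v, e_j> = <v, u_j> / sqrt(<u_j, u_j>), so |<v, e_j>|^2 = <v, u_j>^2 / <u_j, u_j>.
Coefficients: <v, e_1> = 2/sqrt(5), <v, e_2> = -19/sqrt(130), <v, e_3> = 47/sqrt(182).
Square and sum: Σ |<v, e_j>|^2 = 110/7.
Compute ||v||^2 = v·v = 18.
Deficit = 18 − 110/7 = 16/7 ≥ 0, confirming Bessel's inequality. (The deficit equals ||v − Σ <v,e_j> e_j||^2, the squared distance from v to span{e_j}.)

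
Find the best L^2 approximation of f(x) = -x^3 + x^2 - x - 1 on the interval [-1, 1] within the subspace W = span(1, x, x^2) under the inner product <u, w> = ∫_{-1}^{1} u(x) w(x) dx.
g(x) = x^2 - 8*x/5 - 1

The best approximation g ∈ W is the orthogonal projection of f onto W. Writing g = a_0 + a_1 x + a_2 x^2, the coefficients solve the normal equations G · a = b where
  G_{ij} = <φ_i, φ_j> and b_i = <f, φ_i>, with φ_0 = 1, φ_1 = x, φ_2 = x^2.
G =
  [2, 0, 2/3]
  [0, 2/3, 0]
  [2/3, 0, 2/5],
b = (-4/3, -16/15, -4/15).
Solving gives a_0 = -1, a_1 = -8/5, a_2 = 1, so
  g(x) = x^2 - 8*x/5 - 1.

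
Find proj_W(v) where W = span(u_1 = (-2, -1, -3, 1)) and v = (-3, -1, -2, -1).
proj_W(v) = (-8/5, -4/5, -12/5, 4/5)

Set up U = [u_1 | ... | u_1] ∈ R^(4×1). The projector onto W = col(U) is P = U (U^T U)^(-1) U^T.
Compute U^T U =
  [15],
and U^T v = (12).
Solve U^T U · c = U^T v for the coefficients: c = (4/5). The projection is proj_W(v) = U c.
Check: (v - proj_W(v)) · u_1 = 0  (should be 0).
Result: proj_W(v) = (-8/5, -4/5, -12/5, 4/5).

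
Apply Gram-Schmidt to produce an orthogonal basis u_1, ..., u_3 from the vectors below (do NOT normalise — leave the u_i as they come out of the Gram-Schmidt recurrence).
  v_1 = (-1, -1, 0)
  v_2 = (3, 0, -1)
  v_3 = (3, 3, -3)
Orthogonal basis:
  u_1 = (-1, -1, 0)
  u_2 = (3/2, -3/2, -1)
  u_3 = (-9/11, 9/11, -27/11)

Apply the Gram-Schmidt recurrence
  u_1 = v_1
  u_i = v_i − Σ_{j<i} ((v_i · u_j) / (u_j · u_j)) · u_j.

Step by step this gives:
  u_1 = (-1, -1, 0)
  u_2 = (3/2, -3/2, -1)
  u_3 = (-9/11, 9/11, -27/11)

Orthogonality check:
  u_2 · u_1 = 0 (should be 0)
  u_3 · u_1 = 0 (should be 0)
  u_3 · u_2 = 0 (should be 0)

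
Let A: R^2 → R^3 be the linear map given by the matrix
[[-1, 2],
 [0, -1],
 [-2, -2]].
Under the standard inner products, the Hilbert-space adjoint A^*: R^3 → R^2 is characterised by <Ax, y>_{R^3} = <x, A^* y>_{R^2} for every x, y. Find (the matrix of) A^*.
A^* = A^T =
[[-1, 0, -2],
 [2, -1, -2]]

For real matrices with standard dot products, the defining identity <Ax, y> = <x, A^* y> gives (Ax)^T y = x^T (A^*) y, i.e. x^T A^T y = x^T (A^*) y. Since this holds for all x, y, we must have A^* = A^T. Therefore
A^* =
[[-1, 0, -2],
 [2, -1, -2]].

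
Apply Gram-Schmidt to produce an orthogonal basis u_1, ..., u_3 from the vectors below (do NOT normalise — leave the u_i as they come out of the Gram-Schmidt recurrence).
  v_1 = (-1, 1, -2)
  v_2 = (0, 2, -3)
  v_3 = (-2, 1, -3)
Orthogonal basis:
  u_1 = (-1, 1, -2)
  u_2 = (4/3, 2/3, -1/3)
  u_3 = (1/14, -3/14, -1/7)

Apply the Gram-Schmidt recurrence
  u_1 = v_1
  u_i = v_i − Σ_{j<i} ((v_i · u_j) / (u_j · u_j)) · u_j.

Step by step this gives:
  u_1 = (-1, 1, -2)
  u_2 = (4/3, 2/3, -1/3)
  u_3 = (1/14, -3/14, -1/7)

Orthogonality check:
  u_2 · u_1 = 0 (should be 0)
  u_3 · u_1 = 0 (should be 0)
  u_3 · u_2 = 0 (should be 0)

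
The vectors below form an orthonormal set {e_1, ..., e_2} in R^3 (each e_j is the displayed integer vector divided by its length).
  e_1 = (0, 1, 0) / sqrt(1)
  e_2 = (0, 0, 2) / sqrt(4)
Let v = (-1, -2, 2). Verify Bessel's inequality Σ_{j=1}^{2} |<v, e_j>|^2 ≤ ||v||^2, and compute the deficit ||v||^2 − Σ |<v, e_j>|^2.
Σ |<v, e_j>|^2 = 8; ||v||^2 = 9; deficit = 1

Write each e_j = u_j / sqrt(<u_j, u_j>) where u_j is the displayed integer vector. Then <v, e_j> = <v, u_j> / sqrt(<u_j, u_j>), so |<v, e_j>|^2 = <v, u_j>^2 / <u_j, u_j>.
Coefficients: <v, e_1> = -2/sqrt(1), <v, e_2> = 4/sqrt(4).
Square and sum: Σ |<v, e_j>|^2 = 8.
Compute ||v||^2 = v·v = 9.
Deficit = 9 − 8 = 1 ≥ 0, confirming Bessel's inequality. (The deficit equals ||v − Σ <v,e_j> e_j||^2, the squared distance from v to span{e_j}.)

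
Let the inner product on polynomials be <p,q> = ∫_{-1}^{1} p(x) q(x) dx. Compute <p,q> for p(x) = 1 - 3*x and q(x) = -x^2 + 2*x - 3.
<p,q> = -32/3

Expand the product: p(x)·q(x) = 3*x^3 - 7*x^2 + 11*x - 3.
∫_{-1}^{1} of each monomial x^k gives [2/(k+1) if k even, 0 if k odd]. Integrating term-by-term (or equivalently evaluating the antiderivative F(x) = 3*x^4/4 - 7*x^3/3 + 11*x^2/2 - 3*x at the endpoints):
  F(1) − F(−1) = 11/12 − (139/12) = -32/3.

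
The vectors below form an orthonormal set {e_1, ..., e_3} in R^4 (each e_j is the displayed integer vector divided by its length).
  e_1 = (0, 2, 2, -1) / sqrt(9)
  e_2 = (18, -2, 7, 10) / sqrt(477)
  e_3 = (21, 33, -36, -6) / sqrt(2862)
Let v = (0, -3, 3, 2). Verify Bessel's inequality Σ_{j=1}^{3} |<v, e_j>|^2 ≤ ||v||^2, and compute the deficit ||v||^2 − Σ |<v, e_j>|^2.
Σ |<v, e_j>|^2 = 131/6; ||v||^2 = 22; deficit = 1/6

Write each e_j = u_j / sqrt(<u_j, u_j>) where u_j is the displayed integer vector. Then <v, e_j> = <v, u_j> / sqrt(<u_j, u_j>), so |<v, e_j>|^2 = <v, u_j>^2 / <u_j, u_j>.
Coefficients: <v, e_1> = -2/sqrt(9), <v, e_2> = 47/sqrt(477), <v, e_3> = -219/sqrt(2862).
Square and sum: Σ |<v, e_j>|^2 = 131/6.
Compute ||v||^2 = v·v = 22.
Deficit = 22 − 131/6 = 1/6 ≥ 0, confirming Bessel's inequality. (The deficit equals ||v − Σ <v,e_j> e_j||^2, the squared distance from v to span{e_j}.)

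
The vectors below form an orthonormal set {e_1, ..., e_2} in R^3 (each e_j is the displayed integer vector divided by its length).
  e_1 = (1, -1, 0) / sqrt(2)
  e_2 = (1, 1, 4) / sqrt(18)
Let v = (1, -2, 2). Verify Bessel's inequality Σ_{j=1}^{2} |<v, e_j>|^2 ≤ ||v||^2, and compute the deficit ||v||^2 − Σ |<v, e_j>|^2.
Σ |<v, e_j>|^2 = 65/9; ||v||^2 = 9; deficit = 16/9

Write each e_j = u_j / sqrt(<u_j, u_j>) where u_j is the displayed integer vector. Then <v, e_j> = <v, u_j> / sqrt(<u_j, u_j>), so |<v, e_j>|^2 = <v, u_j>^2 / <u_j, u_j>.
Coefficients: <v, e_1> = 3/sqrt(2), <v, e_2> = 7/sqrt(18).
Square and sum: Σ |<v, e_j>|^2 = 65/9.
Compute ||v||^2 = v·v = 9.
Deficit = 9 − 65/9 = 16/9 ≥ 0, confirming Bessel's inequality. (The deficit equals ||v − Σ <v,e_j> e_j||^2, the squared distance from v to span{e_j}.)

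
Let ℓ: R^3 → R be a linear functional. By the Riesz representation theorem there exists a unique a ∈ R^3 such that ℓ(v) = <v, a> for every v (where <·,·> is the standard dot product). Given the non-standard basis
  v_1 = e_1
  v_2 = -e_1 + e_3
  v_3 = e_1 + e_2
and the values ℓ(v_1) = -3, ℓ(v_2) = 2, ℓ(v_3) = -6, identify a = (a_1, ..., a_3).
a = (-3, -3, -1)

Write a = (a_1, ..., a_3) in the standard basis. For each basis vector v_i, ℓ(v_i) = <v_i, a> is a linear equation in the a_j's. Collect the n equations into a matrix system V a = ℓ, where row i of V is v_i (expressed in the standard basis). Since V is invertible (lower-triangular with 1s on the diagonal, up to permutation), solve by back-substitution:
  V =
[[1, 0, 0],
 [-1, 0, 1],
 [1, 1, 0]]
  V a = (-3, 2, -6)
Solving gives a = (-3, -3, -1).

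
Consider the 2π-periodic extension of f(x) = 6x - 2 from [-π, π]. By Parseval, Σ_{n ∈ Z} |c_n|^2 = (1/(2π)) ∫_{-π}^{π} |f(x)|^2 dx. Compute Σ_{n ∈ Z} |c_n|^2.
Σ |c_n|^2 = 12π^2 + 4

Expand and integrate term by term over [-π, π]:
  ∫ (6x)^2 dx = 36·(2π^3/3); ∫ 2·6·(-2)·x dx = 0 (odd integrand); ∫ (-2)^2 dx = 4·2π.
So (1/(2π)) ∫_{-π}^{π} (6x - 2)^2 dx = 36π^2/3 + 4 = 12π^2 + 4.
Parseval ⇒ Σ |c_n|^2 = 12π^2 + 4.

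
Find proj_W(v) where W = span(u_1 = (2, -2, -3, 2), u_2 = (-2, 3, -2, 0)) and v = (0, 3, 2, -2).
proj_W(v) = (-586/341, 57/31, 674/341, -504/341)

Set up U = [u_1 | ... | u_2] ∈ R^(4×2). The projector onto W = col(U) is P = U (U^T U)^(-1) U^T.
Compute U^T U =
  [21, -4]
  [-4, 17],
and U^T v = (-16, 5).
Solve U^T U · c = U^T v for the coefficients: c = (-252/341, 41/341). The projection is proj_W(v) = U c.
Check: (v - proj_W(v)) · u_1 = 0  (should be 0).
Check: (v - proj_W(v)) · u_2 = 0  (should be 0).
Result: proj_W(v) = (-586/341, 57/31, 674/341, -504/341).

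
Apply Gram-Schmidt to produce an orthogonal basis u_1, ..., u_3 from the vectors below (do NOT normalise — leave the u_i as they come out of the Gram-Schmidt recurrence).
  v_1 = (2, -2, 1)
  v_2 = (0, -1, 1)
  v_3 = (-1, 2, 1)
Orthogonal basis:
  u_1 = (2, -2, 1)
  u_2 = (-2/3, -1/3, 2/3)
  u_3 = (5/9, 10/9, 10/9)

Apply the Gram-Schmidt recurrence
  u_1 = v_1
  u_i = v_i − Σ_{j<i} ((v_i · u_j) / (u_j · u_j)) · u_j.

Step by step this gives:
  u_1 = (2, -2, 1)
  u_2 = (-2/3, -1/3, 2/3)
  u_3 = (5/9, 10/9, 10/9)

Orthogonality check:
  u_2 · u_1 = 0 (should be 0)
  u_3 · u_1 = 0 (should be 0)
  u_3 · u_2 = 0 (should be 0)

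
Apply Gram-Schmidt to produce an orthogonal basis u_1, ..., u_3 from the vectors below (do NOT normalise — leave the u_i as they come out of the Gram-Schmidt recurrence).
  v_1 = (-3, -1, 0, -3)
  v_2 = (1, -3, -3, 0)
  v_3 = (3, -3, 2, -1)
Orthogonal basis:
  u_1 = (-3, -1, 0, -3)
  u_2 = (1, -3, -3, 0)
  u_3 = (42/19, -42/19, 56/19, -28/19)

Apply the Gram-Schmidt recurrence
  u_1 = v_1
  u_i = v_i − Σ_{j<i} ((v_i · u_j) / (u_j · u_j)) · u_j.

Step by step this gives:
  u_1 = (-3, -1, 0, -3)
  u_2 = (1, -3, -3, 0)
  u_3 = (42/19, -42/19, 56/19, -28/19)

Orthogonality check:
  u_2 · u_1 = 0 (should be 0)
  u_3 · u_1 = 0 (should be 0)
  u_3 · u_2 = 0 (should be 0)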